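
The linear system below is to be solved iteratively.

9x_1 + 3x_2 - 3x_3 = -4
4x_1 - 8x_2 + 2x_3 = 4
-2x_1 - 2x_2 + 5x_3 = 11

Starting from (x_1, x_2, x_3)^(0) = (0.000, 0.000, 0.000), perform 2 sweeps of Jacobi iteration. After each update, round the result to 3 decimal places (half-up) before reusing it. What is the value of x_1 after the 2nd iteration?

0.456

Iteration 1:
  x_1 = (-4 - (3)·0.000 - (-3)·0.000) / (9) = -0.444
  x_2 = (4 - (4)·0.000 - (2)·0.000) / (-8) = -0.500
  x_3 = (11 - (-2)·0.000 - (-2)·0.000) / (5) = 2.200
Iteration 2:
  x_1 = (-4 - (3)·-0.500 - (-3)·2.200) / (9) = 0.456
  x_2 = (4 - (4)·-0.444 - (2)·2.200) / (-8) = -0.172
  x_3 = (11 - (-2)·-0.444 - (-2)·-0.500) / (5) = 1.822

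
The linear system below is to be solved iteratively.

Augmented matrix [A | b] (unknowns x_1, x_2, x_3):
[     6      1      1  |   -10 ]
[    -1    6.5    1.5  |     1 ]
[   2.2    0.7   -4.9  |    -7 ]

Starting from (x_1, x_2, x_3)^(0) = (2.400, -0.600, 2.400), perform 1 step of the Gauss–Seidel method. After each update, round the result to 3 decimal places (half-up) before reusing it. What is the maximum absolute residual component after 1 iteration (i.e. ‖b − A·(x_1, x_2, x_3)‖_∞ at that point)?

Iteration 1:
  x_1 = (-10 - (1)·-0.600 - (1)·2.400) / (6) = -1.967
  x_2 = (1 - (-1)·-1.967 - (1.5)·2.400) / (6.5) = -0.703
  x_3 = (-7 - (2.2)·-1.967 - (0.7)·-0.703) / (-4.9) = 0.445
Residual b − A·x = (2.060, 2.935, 0.000); ∞-norm = 2.935

2.935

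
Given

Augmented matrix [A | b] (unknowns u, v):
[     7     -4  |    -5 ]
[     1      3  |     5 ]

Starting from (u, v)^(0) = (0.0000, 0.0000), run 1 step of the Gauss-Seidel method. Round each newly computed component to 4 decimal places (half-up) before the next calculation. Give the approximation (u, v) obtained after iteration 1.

(-0.7143, 1.9048)

Iteration 1:
  u = (-5 - (-4)·0.0000) / (7) = -0.7143
  v = (5 - (1)·-0.7143) / (3) = 1.9048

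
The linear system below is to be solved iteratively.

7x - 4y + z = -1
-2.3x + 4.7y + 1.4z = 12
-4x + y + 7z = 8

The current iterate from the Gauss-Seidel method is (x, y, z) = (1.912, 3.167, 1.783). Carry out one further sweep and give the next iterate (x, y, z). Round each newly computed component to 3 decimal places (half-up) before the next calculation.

One sweep:
  x = (-1 - (-4)·3.167 - (1)·1.783) / (7) = 1.412
  y = (12 - (-2.3)·1.412 - (1.4)·1.783) / (4.7) = 2.713
  z = (8 - (-4)·1.412 - (1)·2.713) / (7) = 1.562

(1.412, 2.713, 1.562)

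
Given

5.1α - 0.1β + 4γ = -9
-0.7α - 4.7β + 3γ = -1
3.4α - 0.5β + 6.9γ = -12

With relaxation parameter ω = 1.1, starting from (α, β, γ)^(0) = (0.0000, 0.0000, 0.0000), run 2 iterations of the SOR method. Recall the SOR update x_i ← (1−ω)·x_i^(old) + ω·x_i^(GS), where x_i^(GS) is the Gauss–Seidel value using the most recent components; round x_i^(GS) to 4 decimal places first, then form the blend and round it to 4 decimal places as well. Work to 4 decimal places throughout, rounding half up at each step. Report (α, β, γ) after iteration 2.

Iteration 1:
  α: GS value = (-9 - (-0.1)·0.0000 - (4)·0.0000) / (5.1) = -1.7647;  α ← (1−ω)·0.0000 + ω·-1.7647 = -1.9412
  β: GS value = (-1 - (-0.7)·-1.9412 - (3)·0.0000) / (-4.7) = 0.5019;  β ← (1−ω)·0.0000 + ω·0.5019 = 0.5521
  γ: GS value = (-12 - (3.4)·-1.9412 - (-0.5)·0.5521) / (6.9) = -0.7426;  γ ← (1−ω)·0.0000 + ω·-0.7426 = -0.8169
Iteration 2:
  α: GS value = (-9 - (-0.1)·0.5521 - (4)·-0.8169) / (5.1) = -1.1132;  α ← (1−ω)·-1.9412 + ω·-1.1132 = -1.0304
  β: GS value = (-1 - (-0.7)·-1.0304 - (3)·-0.8169) / (-4.7) = -0.1552;  β ← (1−ω)·0.5521 + ω·-0.1552 = -0.2259
  γ: GS value = (-12 - (3.4)·-1.0304 - (-0.5)·-0.2259) / (6.9) = -1.2478;  γ ← (1−ω)·-0.8169 + ω·-1.2478 = -1.2909

(-1.0304, -0.2259, -1.2909)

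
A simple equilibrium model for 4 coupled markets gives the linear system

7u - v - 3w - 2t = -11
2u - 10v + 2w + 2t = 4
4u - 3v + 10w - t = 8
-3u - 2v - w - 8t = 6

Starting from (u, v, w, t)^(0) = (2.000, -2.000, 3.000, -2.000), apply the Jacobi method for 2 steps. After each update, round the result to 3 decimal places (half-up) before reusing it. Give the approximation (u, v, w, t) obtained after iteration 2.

(-2.279, -1.064, 1.180, -0.271)

Iteration 1:
  u = (-11 - (-1)·-2.000 - (-3)·3.000 - (-2)·-2.000) / (7) = -1.143
  v = (4 - (2)·2.000 - (2)·3.000 - (2)·-2.000) / (-10) = 0.200
  w = (8 - (4)·2.000 - (-3)·-2.000 - (-1)·-2.000) / (10) = -0.800
  t = (6 - (-3)·2.000 - (-2)·-2.000 - (-1)·3.000) / (-8) = -1.375
Iteration 2:
  u = (-11 - (-1)·0.200 - (-3)·-0.800 - (-2)·-1.375) / (7) = -2.279
  v = (4 - (2)·-1.143 - (2)·-0.800 - (2)·-1.375) / (-10) = -1.064
  w = (8 - (4)·-1.143 - (-3)·0.200 - (-1)·-1.375) / (10) = 1.180
  t = (6 - (-3)·-1.143 - (-2)·0.200 - (-1)·-0.800) / (-8) = -0.271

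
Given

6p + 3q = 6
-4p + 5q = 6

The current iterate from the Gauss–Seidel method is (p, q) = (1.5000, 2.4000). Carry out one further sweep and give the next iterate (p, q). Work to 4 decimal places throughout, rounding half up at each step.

(-0.2000, 1.0400)

One sweep:
  p = (6 - (3)·2.4000) / (6) = -0.2000
  q = (6 - (-4)·-0.2000) / (5) = 1.0400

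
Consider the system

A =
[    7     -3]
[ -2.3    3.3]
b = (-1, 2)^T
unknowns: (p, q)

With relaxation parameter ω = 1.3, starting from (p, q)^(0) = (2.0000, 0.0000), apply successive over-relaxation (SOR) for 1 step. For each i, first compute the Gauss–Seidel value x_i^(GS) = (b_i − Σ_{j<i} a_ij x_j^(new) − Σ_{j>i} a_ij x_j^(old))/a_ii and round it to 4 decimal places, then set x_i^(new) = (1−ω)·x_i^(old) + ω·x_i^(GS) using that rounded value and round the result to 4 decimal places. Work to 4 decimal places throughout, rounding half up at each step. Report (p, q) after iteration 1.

Iteration 1:
  p: GS value = (-1 - (-3)·0.0000) / (7) = -0.1429;  p ← (1−ω)·2.0000 + ω·-0.1429 = -0.7858
  q: GS value = (2 - (-2.3)·-0.7858) / (3.3) = 0.0584;  q ← (1−ω)·0.0000 + ω·0.0584 = 0.0759

(-0.7858, 0.0759)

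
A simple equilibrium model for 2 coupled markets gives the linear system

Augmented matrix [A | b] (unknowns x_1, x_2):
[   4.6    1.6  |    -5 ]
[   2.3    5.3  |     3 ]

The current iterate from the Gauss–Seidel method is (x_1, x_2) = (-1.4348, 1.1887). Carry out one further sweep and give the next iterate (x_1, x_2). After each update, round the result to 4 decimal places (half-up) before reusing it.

One sweep:
  x_1 = (-5 - (1.6)·1.1887) / (4.6) = -1.5004
  x_2 = (3 - (2.3)·-1.5004) / (5.3) = 1.2172

(-1.5004, 1.2172)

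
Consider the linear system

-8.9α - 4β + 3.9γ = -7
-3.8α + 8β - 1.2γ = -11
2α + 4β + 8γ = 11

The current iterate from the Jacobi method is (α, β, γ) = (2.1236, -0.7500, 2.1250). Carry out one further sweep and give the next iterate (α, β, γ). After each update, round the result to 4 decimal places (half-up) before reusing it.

One sweep:
  α = (-7 - (-4)·-0.7500 - (3.9)·2.1250) / (-8.9) = 2.0548
  β = (-11 - (-3.8)·2.1236 - (-1.2)·2.1250) / (8) = -0.0475
  γ = (11 - (2)·2.1236 - (4)·-0.7500) / (8) = 1.2191

(2.0548, -0.0475, 1.2191)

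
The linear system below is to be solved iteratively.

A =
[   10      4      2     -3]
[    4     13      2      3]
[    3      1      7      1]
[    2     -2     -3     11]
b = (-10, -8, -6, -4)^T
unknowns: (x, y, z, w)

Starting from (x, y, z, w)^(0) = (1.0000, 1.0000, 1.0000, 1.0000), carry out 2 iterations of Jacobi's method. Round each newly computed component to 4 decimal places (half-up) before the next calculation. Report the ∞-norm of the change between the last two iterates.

1.4712

Iteration 1:
  x = (-10 - (4)·1.0000 - (2)·1.0000 - (-3)·1.0000) / (10) = -1.3000
  y = (-8 - (4)·1.0000 - (2)·1.0000 - (3)·1.0000) / (13) = -1.3077
  z = (-6 - (3)·1.0000 - (1)·1.0000 - (1)·1.0000) / (7) = -1.5714
  w = (-4 - (2)·1.0000 - (-2)·1.0000 - (-3)·1.0000) / (11) = -0.0909
Iteration 2:
  x = (-10 - (4)·-1.3077 - (2)·-1.5714 - (-3)·-0.0909) / (10) = -0.1899
  y = (-8 - (4)·-1.3000 - (2)·-1.5714 - (3)·-0.0909) / (13) = 0.0473
  z = (-6 - (3)·-1.3000 - (1)·-1.3077 - (1)·-0.0909) / (7) = -0.1002
  w = (-4 - (2)·-1.3000 - (-2)·-1.3077 - (-3)·-1.5714) / (11) = -0.7936
Change: (1.1101, 1.3550, 1.4712, -0.7027) → max |·| = 1.4712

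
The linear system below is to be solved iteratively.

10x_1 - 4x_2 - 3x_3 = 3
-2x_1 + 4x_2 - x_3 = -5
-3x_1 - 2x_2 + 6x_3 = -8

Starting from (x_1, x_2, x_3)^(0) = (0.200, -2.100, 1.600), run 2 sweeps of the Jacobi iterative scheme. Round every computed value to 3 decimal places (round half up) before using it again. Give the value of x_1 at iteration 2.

-0.580

Iteration 1:
  x_1 = (3 - (-4)·-2.100 - (-3)·1.600) / (10) = -0.060
  x_2 = (-5 - (-2)·0.200 - (-1)·1.600) / (4) = -0.750
  x_3 = (-8 - (-3)·0.200 - (-2)·-2.100) / (6) = -1.933
Iteration 2:
  x_1 = (3 - (-4)·-0.750 - (-3)·-1.933) / (10) = -0.580
  x_2 = (-5 - (-2)·-0.060 - (-1)·-1.933) / (4) = -1.763
  x_3 = (-8 - (-3)·-0.060 - (-2)·-0.750) / (6) = -1.613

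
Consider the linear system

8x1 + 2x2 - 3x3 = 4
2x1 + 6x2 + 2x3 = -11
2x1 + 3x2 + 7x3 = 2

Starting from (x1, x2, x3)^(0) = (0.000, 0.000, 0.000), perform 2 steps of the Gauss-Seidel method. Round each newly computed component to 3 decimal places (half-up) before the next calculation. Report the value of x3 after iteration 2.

Iteration 1:
  x1 = (4 - (2)·0.000 - (-3)·0.000) / (8) = 0.500
  x2 = (-11 - (2)·0.500 - (2)·0.000) / (6) = -2.000
  x3 = (2 - (2)·0.500 - (3)·-2.000) / (7) = 1.000
Iteration 2:
  x1 = (4 - (2)·-2.000 - (-3)·1.000) / (8) = 1.375
  x2 = (-11 - (2)·1.375 - (2)·1.000) / (6) = -2.625
  x3 = (2 - (2)·1.375 - (3)·-2.625) / (7) = 1.018

1.018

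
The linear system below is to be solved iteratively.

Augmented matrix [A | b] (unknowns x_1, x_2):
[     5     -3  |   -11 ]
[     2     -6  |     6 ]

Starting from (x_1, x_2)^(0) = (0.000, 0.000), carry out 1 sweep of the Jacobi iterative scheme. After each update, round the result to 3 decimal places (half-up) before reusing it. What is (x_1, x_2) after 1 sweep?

(-2.200, -1.000)

Iteration 1:
  x_1 = (-11 - (-3)·0.000) / (5) = -2.200
  x_2 = (6 - (2)·0.000) / (-6) = -1.000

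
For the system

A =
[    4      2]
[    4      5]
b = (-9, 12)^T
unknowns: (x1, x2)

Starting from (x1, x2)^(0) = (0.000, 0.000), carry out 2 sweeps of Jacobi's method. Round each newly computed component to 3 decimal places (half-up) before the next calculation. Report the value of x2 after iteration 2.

4.200

Iteration 1:
  x1 = (-9 - (2)·0.000) / (4) = -2.250
  x2 = (12 - (4)·0.000) / (5) = 2.400
Iteration 2:
  x1 = (-9 - (2)·2.400) / (4) = -3.450
  x2 = (12 - (4)·-2.250) / (5) = 4.200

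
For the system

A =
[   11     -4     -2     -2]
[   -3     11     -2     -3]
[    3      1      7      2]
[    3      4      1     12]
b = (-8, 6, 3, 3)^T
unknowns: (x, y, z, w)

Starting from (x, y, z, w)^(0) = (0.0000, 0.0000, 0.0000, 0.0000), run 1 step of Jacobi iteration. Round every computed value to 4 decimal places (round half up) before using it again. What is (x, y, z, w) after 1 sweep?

(-0.7273, 0.5455, 0.4286, 0.2500)

Iteration 1:
  x = (-8 - (-4)·0.0000 - (-2)·0.0000 - (-2)·0.0000) / (11) = -0.7273
  y = (6 - (-3)·0.0000 - (-2)·0.0000 - (-3)·0.0000) / (11) = 0.5455
  z = (3 - (3)·0.0000 - (1)·0.0000 - (2)·0.0000) / (7) = 0.4286
  w = (3 - (3)·0.0000 - (4)·0.0000 - (1)·0.0000) / (12) = 0.2500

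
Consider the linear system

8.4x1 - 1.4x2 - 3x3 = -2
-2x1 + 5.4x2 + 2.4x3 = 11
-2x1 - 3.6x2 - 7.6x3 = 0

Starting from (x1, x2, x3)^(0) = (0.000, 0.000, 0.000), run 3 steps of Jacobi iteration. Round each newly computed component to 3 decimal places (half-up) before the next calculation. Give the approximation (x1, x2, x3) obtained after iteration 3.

(-0.235, 2.475, -0.950)

Iteration 1:
  x1 = (-2 - (-1.4)·0.000 - (-3)·0.000) / (8.4) = -0.238
  x2 = (11 - (-2)·0.000 - (2.4)·0.000) / (5.4) = 2.037
  x3 = (0 - (-2)·0.000 - (-3.6)·0.000) / (-7.6) = 0.000
Iteration 2:
  x1 = (-2 - (-1.4)·2.037 - (-3)·0.000) / (8.4) = 0.101
  x2 = (11 - (-2)·-0.238 - (2.4)·0.000) / (5.4) = 1.949
  x3 = (0 - (-2)·-0.238 - (-3.6)·2.037) / (-7.6) = -0.902
Iteration 3:
  x1 = (-2 - (-1.4)·1.949 - (-3)·-0.902) / (8.4) = -0.235
  x2 = (11 - (-2)·0.101 - (2.4)·-0.902) / (5.4) = 2.475
  x3 = (0 - (-2)·0.101 - (-3.6)·1.949) / (-7.6) = -0.950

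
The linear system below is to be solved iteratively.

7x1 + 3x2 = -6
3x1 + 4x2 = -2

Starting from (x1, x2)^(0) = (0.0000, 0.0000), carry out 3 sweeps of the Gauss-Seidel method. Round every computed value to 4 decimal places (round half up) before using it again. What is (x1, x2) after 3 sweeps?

Iteration 1:
  x1 = (-6 - (3)·0.0000) / (7) = -0.8571
  x2 = (-2 - (3)·-0.8571) / (4) = 0.1428
Iteration 2:
  x1 = (-6 - (3)·0.1428) / (7) = -0.9183
  x2 = (-2 - (3)·-0.9183) / (4) = 0.1887
Iteration 3:
  x1 = (-6 - (3)·0.1887) / (7) = -0.9380
  x2 = (-2 - (3)·-0.9380) / (4) = 0.2035

(-0.9380, 0.2035)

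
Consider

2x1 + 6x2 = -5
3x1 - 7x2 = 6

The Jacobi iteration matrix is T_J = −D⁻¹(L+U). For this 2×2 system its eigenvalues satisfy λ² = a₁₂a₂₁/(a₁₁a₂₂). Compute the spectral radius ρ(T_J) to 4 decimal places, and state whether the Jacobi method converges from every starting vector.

1.1339

a₁₂a₂₁/(a₁₁a₂₂) = (6)·(3) / ((2)·(-7)) = -1.285714
ρ = √|-1.285714| = √1.285714 = 1.1339
ρ > 1, so Jacobi diverges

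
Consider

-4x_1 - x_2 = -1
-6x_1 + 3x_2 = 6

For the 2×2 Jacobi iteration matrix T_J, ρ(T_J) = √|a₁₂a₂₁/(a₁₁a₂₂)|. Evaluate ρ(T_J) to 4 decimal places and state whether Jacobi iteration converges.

0.7071

a₁₂a₂₁/(a₁₁a₂₂) = (-1)·(-6) / ((-4)·(3)) = -0.500000
ρ = √|-0.500000| = √0.500000 = 0.7071
ρ < 1, so Jacobi converges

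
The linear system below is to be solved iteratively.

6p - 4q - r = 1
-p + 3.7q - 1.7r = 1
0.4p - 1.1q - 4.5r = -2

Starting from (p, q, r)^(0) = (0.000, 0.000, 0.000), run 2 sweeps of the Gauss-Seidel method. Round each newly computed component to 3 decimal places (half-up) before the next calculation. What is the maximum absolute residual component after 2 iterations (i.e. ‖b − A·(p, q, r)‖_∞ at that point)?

0.965

Iteration 1:
  p = (1 - (-4)·0.000 - (-1)·0.000) / (6) = 0.167
  q = (1 - (-1)·0.167 - (-1.7)·0.000) / (3.7) = 0.315
  r = (-2 - (0.4)·0.167 - (-1.1)·0.315) / (-4.5) = 0.382
Iteration 2:
  p = (1 - (-4)·0.315 - (-1)·0.382) / (6) = 0.440
  q = (1 - (-1)·0.440 - (-1.7)·0.382) / (3.7) = 0.565
  r = (-2 - (0.4)·0.440 - (-1.1)·0.565) / (-4.5) = 0.345
Residual b − A·x = (0.965, -0.064, -0.002); ∞-norm = 0.965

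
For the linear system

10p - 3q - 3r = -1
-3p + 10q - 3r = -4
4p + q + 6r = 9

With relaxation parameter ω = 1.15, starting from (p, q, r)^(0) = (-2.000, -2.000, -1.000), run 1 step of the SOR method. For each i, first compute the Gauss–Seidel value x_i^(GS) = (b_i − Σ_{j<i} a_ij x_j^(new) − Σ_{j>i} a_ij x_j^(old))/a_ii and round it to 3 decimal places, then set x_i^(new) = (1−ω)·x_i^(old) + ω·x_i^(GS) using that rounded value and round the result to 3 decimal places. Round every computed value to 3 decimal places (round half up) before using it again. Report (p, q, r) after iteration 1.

(-0.850, -0.798, 2.680)

Iteration 1:
  p: GS value = (-1 - (-3)·-2.000 - (-3)·-1.000) / (10) = -1.000;  p ← (1−ω)·-2.000 + ω·-1.000 = -0.850
  q: GS value = (-4 - (-3)·-0.850 - (-3)·-1.000) / (10) = -0.955;  q ← (1−ω)·-2.000 + ω·-0.955 = -0.798
  r: GS value = (9 - (4)·-0.850 - (1)·-0.798) / (6) = 2.200;  r ← (1−ω)·-1.000 + ω·2.200 = 2.680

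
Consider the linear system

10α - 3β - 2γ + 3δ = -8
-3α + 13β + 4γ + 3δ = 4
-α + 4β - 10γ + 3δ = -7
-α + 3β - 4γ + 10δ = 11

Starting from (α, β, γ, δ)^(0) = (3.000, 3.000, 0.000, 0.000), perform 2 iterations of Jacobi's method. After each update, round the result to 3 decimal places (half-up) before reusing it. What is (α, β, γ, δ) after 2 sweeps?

Iteration 1:
  α = (-8 - (-3)·3.000 - (-2)·0.000 - (3)·0.000) / (10) = 0.100
  β = (4 - (-3)·3.000 - (4)·0.000 - (3)·0.000) / (13) = 1.000
  γ = (-7 - (-1)·3.000 - (4)·3.000 - (3)·0.000) / (-10) = 1.600
  δ = (11 - (-1)·3.000 - (3)·3.000 - (-4)·0.000) / (10) = 0.500
Iteration 2:
  α = (-8 - (-3)·1.000 - (-2)·1.600 - (3)·0.500) / (10) = -0.330
  β = (4 - (-3)·0.100 - (4)·1.600 - (3)·0.500) / (13) = -0.277
  γ = (-7 - (-1)·0.100 - (4)·1.000 - (3)·0.500) / (-10) = 1.240
  δ = (11 - (-1)·0.100 - (3)·1.000 - (-4)·1.600) / (10) = 1.450

(-0.330, -0.277, 1.240, 1.450)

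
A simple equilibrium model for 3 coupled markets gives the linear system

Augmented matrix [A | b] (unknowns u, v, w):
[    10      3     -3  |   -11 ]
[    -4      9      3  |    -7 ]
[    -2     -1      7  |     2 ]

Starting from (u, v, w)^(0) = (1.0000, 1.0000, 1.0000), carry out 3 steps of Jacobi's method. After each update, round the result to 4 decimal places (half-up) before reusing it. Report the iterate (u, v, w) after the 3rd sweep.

(-0.6857, -1.0413, -0.1252)

Iteration 1:
  u = (-11 - (3)·1.0000 - (-3)·1.0000) / (10) = -1.1000
  v = (-7 - (-4)·1.0000 - (3)·1.0000) / (9) = -0.6667
  w = (2 - (-2)·1.0000 - (-1)·1.0000) / (7) = 0.7143
Iteration 2:
  u = (-11 - (3)·-0.6667 - (-3)·0.7143) / (10) = -0.6857
  v = (-7 - (-4)·-1.1000 - (3)·0.7143) / (9) = -1.5048
  w = (2 - (-2)·-1.1000 - (-1)·-0.6667) / (7) = -0.1238
Iteration 3:
  u = (-11 - (3)·-1.5048 - (-3)·-0.1238) / (10) = -0.6857
  v = (-7 - (-4)·-0.6857 - (3)·-0.1238) / (9) = -1.0413
  w = (2 - (-2)·-0.6857 - (-1)·-1.5048) / (7) = -0.1252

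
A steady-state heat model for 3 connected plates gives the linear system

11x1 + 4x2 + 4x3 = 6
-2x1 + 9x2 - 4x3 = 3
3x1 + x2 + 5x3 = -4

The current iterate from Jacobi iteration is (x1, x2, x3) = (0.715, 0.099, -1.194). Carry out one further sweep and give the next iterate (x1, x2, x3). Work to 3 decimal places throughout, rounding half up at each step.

One sweep:
  x1 = (6 - (4)·0.099 - (4)·-1.194) / (11) = 0.944
  x2 = (3 - (-2)·0.715 - (-4)·-1.194) / (9) = -0.038
  x3 = (-4 - (3)·0.715 - (1)·0.099) / (5) = -1.249

(0.944, -0.038, -1.249)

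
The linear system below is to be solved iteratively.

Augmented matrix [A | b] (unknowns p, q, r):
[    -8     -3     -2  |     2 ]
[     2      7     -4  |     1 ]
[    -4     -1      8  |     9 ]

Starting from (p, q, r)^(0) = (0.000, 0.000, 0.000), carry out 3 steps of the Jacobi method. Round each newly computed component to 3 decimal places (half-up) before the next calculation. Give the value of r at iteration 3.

Iteration 1:
  p = (2 - (-3)·0.000 - (-2)·0.000) / (-8) = -0.250
  q = (1 - (2)·0.000 - (-4)·0.000) / (7) = 0.143
  r = (9 - (-4)·0.000 - (-1)·0.000) / (8) = 1.125
Iteration 2:
  p = (2 - (-3)·0.143 - (-2)·1.125) / (-8) = -0.585
  q = (1 - (2)·-0.250 - (-4)·1.125) / (7) = 0.857
  r = (9 - (-4)·-0.250 - (-1)·0.143) / (8) = 1.018
Iteration 3:
  p = (2 - (-3)·0.857 - (-2)·1.018) / (-8) = -0.826
  q = (1 - (2)·-0.585 - (-4)·1.018) / (7) = 0.892
  r = (9 - (-4)·-0.585 - (-1)·0.857) / (8) = 0.940

0.940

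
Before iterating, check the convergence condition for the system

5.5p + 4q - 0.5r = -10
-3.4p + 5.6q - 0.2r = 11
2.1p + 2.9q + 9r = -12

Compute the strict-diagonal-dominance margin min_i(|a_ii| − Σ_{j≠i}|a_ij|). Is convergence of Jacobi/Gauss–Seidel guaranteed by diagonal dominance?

row 1: |5.5| − (4+0.5) = 1
row 2: |5.6| − (3.4+0.2) = 2
row 3: |9| − (2.1+2.9) = 4
minimum over rows = 1 → strictly diagonally dominant (convergence guaranteed)

1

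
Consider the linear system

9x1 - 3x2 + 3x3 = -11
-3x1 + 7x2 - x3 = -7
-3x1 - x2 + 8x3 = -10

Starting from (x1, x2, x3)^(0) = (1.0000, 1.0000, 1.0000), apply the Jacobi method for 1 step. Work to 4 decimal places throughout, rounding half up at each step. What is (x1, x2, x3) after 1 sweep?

Iteration 1:
  x1 = (-11 - (-3)·1.0000 - (3)·1.0000) / (9) = -1.2222
  x2 = (-7 - (-3)·1.0000 - (-1)·1.0000) / (7) = -0.4286
  x3 = (-10 - (-3)·1.0000 - (-1)·1.0000) / (8) = -0.7500

(-1.2222, -0.4286, -0.7500)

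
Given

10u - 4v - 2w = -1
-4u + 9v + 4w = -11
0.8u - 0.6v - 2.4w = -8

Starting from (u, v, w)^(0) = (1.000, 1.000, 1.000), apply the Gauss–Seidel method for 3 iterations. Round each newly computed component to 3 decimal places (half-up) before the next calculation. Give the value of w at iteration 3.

3.995

Iteration 1:
  u = (-1 - (-4)·1.000 - (-2)·1.000) / (10) = 0.500
  v = (-11 - (-4)·0.500 - (4)·1.000) / (9) = -1.444
  w = (-8 - (0.8)·0.500 - (-0.6)·-1.444) / (-2.4) = 3.861
Iteration 2:
  u = (-1 - (-4)·-1.444 - (-2)·3.861) / (10) = 0.095
  v = (-11 - (-4)·0.095 - (4)·3.861) / (9) = -2.896
  w = (-8 - (0.8)·0.095 - (-0.6)·-2.896) / (-2.4) = 4.089
Iteration 3:
  u = (-1 - (-4)·-2.896 - (-2)·4.089) / (10) = -0.441
  v = (-11 - (-4)·-0.441 - (4)·4.089) / (9) = -3.236
  w = (-8 - (0.8)·-0.441 - (-0.6)·-3.236) / (-2.4) = 3.995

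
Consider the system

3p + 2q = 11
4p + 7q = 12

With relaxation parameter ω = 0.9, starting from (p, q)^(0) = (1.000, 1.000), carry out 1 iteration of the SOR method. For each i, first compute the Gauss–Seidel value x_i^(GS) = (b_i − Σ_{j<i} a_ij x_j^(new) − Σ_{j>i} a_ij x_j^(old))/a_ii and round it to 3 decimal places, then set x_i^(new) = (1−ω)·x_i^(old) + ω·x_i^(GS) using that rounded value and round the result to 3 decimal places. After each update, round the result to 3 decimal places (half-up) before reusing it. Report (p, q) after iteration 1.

Iteration 1:
  p: GS value = (11 - (2)·1.000) / (3) = 3.000;  p ← (1−ω)·1.000 + ω·3.000 = 2.800
  q: GS value = (12 - (4)·2.800) / (7) = 0.114;  q ← (1−ω)·1.000 + ω·0.114 = 0.203

(2.800, 0.203)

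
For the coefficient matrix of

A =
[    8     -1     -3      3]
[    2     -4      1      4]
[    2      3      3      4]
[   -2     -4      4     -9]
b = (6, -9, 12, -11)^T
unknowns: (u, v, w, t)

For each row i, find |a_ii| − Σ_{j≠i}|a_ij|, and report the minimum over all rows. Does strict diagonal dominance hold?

row 1: |8| − (1+3+3) = 1
row 2: |-4| − (2+1+4) = -3
row 3: |3| − (2+3+4) = -6
row 4: |-9| − (2+4+4) = -1
minimum over rows = -6 → not strictly diagonally dominant

-6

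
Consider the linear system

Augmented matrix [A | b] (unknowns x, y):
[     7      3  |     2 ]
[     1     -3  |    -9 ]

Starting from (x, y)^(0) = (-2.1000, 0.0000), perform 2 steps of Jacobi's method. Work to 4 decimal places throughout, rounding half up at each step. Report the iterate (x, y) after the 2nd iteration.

(-0.7000, 3.0952)

Iteration 1:
  x = (2 - (3)·0.0000) / (7) = 0.2857
  y = (-9 - (1)·-2.1000) / (-3) = 2.3000
Iteration 2:
  x = (2 - (3)·2.3000) / (7) = -0.7000
  y = (-9 - (1)·0.2857) / (-3) = 3.0952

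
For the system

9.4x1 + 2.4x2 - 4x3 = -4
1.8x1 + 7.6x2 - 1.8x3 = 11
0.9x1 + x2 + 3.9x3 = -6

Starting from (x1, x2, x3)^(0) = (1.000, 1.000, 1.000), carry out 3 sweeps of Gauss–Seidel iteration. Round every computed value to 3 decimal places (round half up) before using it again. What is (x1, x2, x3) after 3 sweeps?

(-1.421, 1.427, -1.576)

Iteration 1:
  x1 = (-4 - (2.4)·1.000 - (-4)·1.000) / (9.4) = -0.255
  x2 = (11 - (1.8)·-0.255 - (-1.8)·1.000) / (7.6) = 1.745
  x3 = (-6 - (0.9)·-0.255 - (1)·1.745) / (3.9) = -1.927
Iteration 2:
  x1 = (-4 - (2.4)·1.745 - (-4)·-1.927) / (9.4) = -1.691
  x2 = (11 - (1.8)·-1.691 - (-1.8)·-1.927) / (7.6) = 1.391
  x3 = (-6 - (0.9)·-1.691 - (1)·1.391) / (3.9) = -1.505
Iteration 3:
  x1 = (-4 - (2.4)·1.391 - (-4)·-1.505) / (9.4) = -1.421
  x2 = (11 - (1.8)·-1.421 - (-1.8)·-1.505) / (7.6) = 1.427
  x3 = (-6 - (0.9)·-1.421 - (1)·1.427) / (3.9) = -1.576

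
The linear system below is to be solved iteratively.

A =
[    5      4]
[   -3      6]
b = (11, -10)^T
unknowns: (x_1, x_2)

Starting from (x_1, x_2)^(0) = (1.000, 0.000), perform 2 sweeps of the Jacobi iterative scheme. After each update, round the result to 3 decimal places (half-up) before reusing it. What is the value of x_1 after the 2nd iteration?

Iteration 1:
  x_1 = (11 - (4)·0.000) / (5) = 2.200
  x_2 = (-10 - (-3)·1.000) / (6) = -1.167
Iteration 2:
  x_1 = (11 - (4)·-1.167) / (5) = 3.134
  x_2 = (-10 - (-3)·2.200) / (6) = -0.567

3.134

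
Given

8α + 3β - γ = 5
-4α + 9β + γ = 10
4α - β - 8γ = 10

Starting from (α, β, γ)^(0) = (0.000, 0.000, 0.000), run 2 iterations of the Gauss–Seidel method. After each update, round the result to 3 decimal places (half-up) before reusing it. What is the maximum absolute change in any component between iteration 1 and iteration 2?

Iteration 1:
  α = (5 - (3)·0.000 - (-1)·0.000) / (8) = 0.625
  β = (10 - (-4)·0.625 - (1)·0.000) / (9) = 1.389
  γ = (10 - (4)·0.625 - (-1)·1.389) / (-8) = -1.111
Iteration 2:
  α = (5 - (3)·1.389 - (-1)·-1.111) / (8) = -0.035
  β = (10 - (-4)·-0.035 - (1)·-1.111) / (9) = 1.219
  γ = (10 - (4)·-0.035 - (-1)·1.219) / (-8) = -1.420
Change: (-0.660, -0.170, -0.309) → max |·| = 0.660

0.660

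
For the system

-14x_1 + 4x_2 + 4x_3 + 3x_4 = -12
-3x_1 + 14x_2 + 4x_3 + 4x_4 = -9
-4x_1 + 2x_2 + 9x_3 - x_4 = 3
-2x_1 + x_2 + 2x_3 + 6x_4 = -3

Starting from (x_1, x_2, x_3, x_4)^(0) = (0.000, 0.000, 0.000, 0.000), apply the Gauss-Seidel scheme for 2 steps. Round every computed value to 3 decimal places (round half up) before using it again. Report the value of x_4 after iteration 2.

-0.382

Iteration 1:
  x_1 = (-12 - (4)·0.000 - (4)·0.000 - (3)·0.000) / (-14) = 0.857
  x_2 = (-9 - (-3)·0.857 - (4)·0.000 - (4)·0.000) / (14) = -0.459
  x_3 = (3 - (-4)·0.857 - (2)·-0.459 - (-1)·0.000) / (9) = 0.816
  x_4 = (-3 - (-2)·0.857 - (1)·-0.459 - (2)·0.816) / (6) = -0.410
Iteration 2:
  x_1 = (-12 - (4)·-0.459 - (4)·0.816 - (3)·-0.410) / (-14) = 0.871
  x_2 = (-9 - (-3)·0.871 - (4)·0.816 - (4)·-0.410) / (14) = -0.572
  x_3 = (3 - (-4)·0.871 - (2)·-0.572 - (-1)·-0.410) / (9) = 0.802
  x_4 = (-3 - (-2)·0.871 - (1)·-0.572 - (2)·0.802) / (6) = -0.382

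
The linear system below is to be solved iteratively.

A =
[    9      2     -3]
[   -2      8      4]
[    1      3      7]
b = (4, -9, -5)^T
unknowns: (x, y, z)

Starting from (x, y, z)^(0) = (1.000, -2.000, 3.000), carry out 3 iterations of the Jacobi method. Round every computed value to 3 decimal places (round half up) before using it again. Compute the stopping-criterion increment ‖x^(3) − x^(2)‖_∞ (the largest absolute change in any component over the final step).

Iteration 1:
  x = (4 - (2)·-2.000 - (-3)·3.000) / (9) = 1.889
  y = (-9 - (-2)·1.000 - (4)·3.000) / (8) = -2.375
  z = (-5 - (1)·1.000 - (3)·-2.000) / (7) = 0.000
Iteration 2:
  x = (4 - (2)·-2.375 - (-3)·0.000) / (9) = 0.972
  y = (-9 - (-2)·1.889 - (4)·0.000) / (8) = -0.653
  z = (-5 - (1)·1.889 - (3)·-2.375) / (7) = 0.034
Iteration 3:
  x = (4 - (2)·-0.653 - (-3)·0.034) / (9) = 0.601
  y = (-9 - (-2)·0.972 - (4)·0.034) / (8) = -0.899
  z = (-5 - (1)·0.972 - (3)·-0.653) / (7) = -0.573
Change: (-0.371, -0.246, -0.607) → max |·| = 0.607

0.607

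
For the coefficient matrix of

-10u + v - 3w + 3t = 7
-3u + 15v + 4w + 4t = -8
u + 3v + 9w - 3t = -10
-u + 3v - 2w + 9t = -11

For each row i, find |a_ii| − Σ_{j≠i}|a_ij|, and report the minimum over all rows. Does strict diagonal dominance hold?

row 1: |-10| − (1+3+3) = 3
row 2: |15| − (3+4+4) = 4
row 3: |9| − (1+3+3) = 2
row 4: |9| − (1+3+2) = 3
minimum over rows = 2 → strictly diagonally dominant (convergence guaranteed)

2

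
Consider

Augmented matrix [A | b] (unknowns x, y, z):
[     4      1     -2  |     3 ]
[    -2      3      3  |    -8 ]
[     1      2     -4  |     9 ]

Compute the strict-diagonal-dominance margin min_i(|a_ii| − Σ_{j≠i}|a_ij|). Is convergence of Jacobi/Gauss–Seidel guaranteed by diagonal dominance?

row 1: |4| − (1+2) = 1
row 2: |3| − (2+3) = -2
row 3: |-4| − (1+2) = 1
minimum over rows = -2 → not strictly diagonally dominant

-2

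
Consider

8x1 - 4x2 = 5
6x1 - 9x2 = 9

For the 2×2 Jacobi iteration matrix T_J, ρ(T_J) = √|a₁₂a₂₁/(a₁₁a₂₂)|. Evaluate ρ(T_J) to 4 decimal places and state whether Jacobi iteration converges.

0.5774

a₁₂a₂₁/(a₁₁a₂₂) = (-4)·(6) / ((8)·(-9)) = 0.333333
ρ = √|0.333333| = √0.333333 = 0.5774
ρ < 1, so Jacobi converges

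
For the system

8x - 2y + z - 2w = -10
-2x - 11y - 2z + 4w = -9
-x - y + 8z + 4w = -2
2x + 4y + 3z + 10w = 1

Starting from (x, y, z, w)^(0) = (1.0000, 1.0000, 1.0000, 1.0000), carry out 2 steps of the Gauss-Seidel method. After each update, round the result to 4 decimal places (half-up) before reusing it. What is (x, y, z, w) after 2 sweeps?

Iteration 1:
  x = (-10 - (-2)·1.0000 - (1)·1.0000 - (-2)·1.0000) / (8) = -0.8750
  y = (-9 - (-2)·-0.8750 - (-2)·1.0000 - (4)·1.0000) / (-11) = 1.1591
  z = (-2 - (-1)·-0.8750 - (-1)·1.1591 - (4)·1.0000) / (8) = -0.7145
  w = (1 - (2)·-0.8750 - (4)·1.1591 - (3)·-0.7145) / (10) = 0.0257
Iteration 2:
  x = (-10 - (-2)·1.1591 - (1)·-0.7145 - (-2)·0.0257) / (8) = -0.8645
  y = (-9 - (-2)·-0.8645 - (-2)·-0.7145 - (4)·0.0257) / (-11) = 1.1146
  z = (-2 - (-1)·-0.8645 - (-1)·1.1146 - (4)·0.0257) / (8) = -0.2316
  w = (1 - (2)·-0.8645 - (4)·1.1146 - (3)·-0.2316) / (10) = -0.1035

(-0.8645, 1.1146, -0.2316, -0.1035)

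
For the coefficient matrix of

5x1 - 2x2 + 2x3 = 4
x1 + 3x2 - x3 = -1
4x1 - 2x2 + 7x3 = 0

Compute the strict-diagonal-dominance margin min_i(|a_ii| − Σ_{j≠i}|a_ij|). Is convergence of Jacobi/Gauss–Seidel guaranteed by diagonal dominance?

1

row 1: |5| − (2+2) = 1
row 2: |3| − (1+1) = 1
row 3: |7| − (4+2) = 1
minimum over rows = 1 → strictly diagonally dominant (convergence guaranteed)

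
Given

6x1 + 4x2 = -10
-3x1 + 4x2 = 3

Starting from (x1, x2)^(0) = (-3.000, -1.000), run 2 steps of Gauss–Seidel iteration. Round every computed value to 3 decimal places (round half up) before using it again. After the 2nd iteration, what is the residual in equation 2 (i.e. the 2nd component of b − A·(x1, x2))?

Iteration 1:
  x1 = (-10 - (4)·-1.000) / (6) = -1.000
  x2 = (3 - (-3)·-1.000) / (4) = 0.000
Iteration 2:
  x1 = (-10 - (4)·0.000) / (6) = -1.667
  x2 = (3 - (-3)·-1.667) / (4) = -0.500
Residual b − A·x = (2.002, -0.001)

-0.001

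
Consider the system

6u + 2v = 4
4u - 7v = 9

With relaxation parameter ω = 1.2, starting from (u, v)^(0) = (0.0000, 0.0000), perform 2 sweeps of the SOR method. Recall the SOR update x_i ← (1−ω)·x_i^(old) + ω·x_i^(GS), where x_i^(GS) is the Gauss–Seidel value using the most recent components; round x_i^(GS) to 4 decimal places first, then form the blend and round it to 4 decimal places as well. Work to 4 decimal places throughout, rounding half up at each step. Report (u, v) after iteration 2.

(1.0377, -0.6324)

Iteration 1:
  u: GS value = (4 - (2)·0.0000) / (6) = 0.6667;  u ← (1−ω)·0.0000 + ω·0.6667 = 0.8000
  v: GS value = (9 - (4)·0.8000) / (-7) = -0.8286;  v ← (1−ω)·0.0000 + ω·-0.8286 = -0.9943
Iteration 2:
  u: GS value = (4 - (2)·-0.9943) / (6) = 0.9981;  u ← (1−ω)·0.8000 + ω·0.9981 = 1.0377
  v: GS value = (9 - (4)·1.0377) / (-7) = -0.6927;  v ← (1−ω)·-0.9943 + ω·-0.6927 = -0.6324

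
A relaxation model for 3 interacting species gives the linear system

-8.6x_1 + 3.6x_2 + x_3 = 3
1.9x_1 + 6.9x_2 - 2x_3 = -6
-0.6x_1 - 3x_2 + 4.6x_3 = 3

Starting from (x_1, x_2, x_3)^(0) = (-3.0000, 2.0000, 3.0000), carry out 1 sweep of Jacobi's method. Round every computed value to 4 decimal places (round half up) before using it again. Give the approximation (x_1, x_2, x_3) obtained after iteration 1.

Iteration 1:
  x_1 = (3 - (3.6)·2.0000 - (1)·3.0000) / (-8.6) = 0.8372
  x_2 = (-6 - (1.9)·-3.0000 - (-2)·3.0000) / (6.9) = 0.8261
  x_3 = (3 - (-0.6)·-3.0000 - (-3)·2.0000) / (4.6) = 1.5652

(0.8372, 0.8261, 1.5652)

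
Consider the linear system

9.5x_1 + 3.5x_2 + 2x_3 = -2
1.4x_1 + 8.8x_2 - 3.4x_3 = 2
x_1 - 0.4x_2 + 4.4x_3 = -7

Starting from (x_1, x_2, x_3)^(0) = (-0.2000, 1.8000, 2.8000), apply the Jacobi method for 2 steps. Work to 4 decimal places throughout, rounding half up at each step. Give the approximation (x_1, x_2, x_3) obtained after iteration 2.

Iteration 1:
  x_1 = (-2 - (3.5)·1.8000 - (2)·2.8000) / (9.5) = -1.4632
  x_2 = (2 - (1.4)·-0.2000 - (-3.4)·2.8000) / (8.8) = 1.3409
  x_3 = (-7 - (1)·-0.2000 - (-0.4)·1.8000) / (4.4) = -1.3818
Iteration 2:
  x_1 = (-2 - (3.5)·1.3409 - (2)·-1.3818) / (9.5) = -0.4136
  x_2 = (2 - (1.4)·-1.4632 - (-3.4)·-1.3818) / (8.8) = -0.0738
  x_3 = (-7 - (1)·-1.4632 - (-0.4)·1.3409) / (4.4) = -1.1365

(-0.4136, -0.0738, -1.1365)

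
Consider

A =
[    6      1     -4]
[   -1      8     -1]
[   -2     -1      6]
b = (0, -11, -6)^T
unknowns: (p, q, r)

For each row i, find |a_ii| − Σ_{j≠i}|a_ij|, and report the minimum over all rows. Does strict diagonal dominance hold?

row 1: |6| − (1+4) = 1
row 2: |8| − (1+1) = 6
row 3: |6| − (2+1) = 3
minimum over rows = 1 → strictly diagonally dominant (convergence guaranteed)

1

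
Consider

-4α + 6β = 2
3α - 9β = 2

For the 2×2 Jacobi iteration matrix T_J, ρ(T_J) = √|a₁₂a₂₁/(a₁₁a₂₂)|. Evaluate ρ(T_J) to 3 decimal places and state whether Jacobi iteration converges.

0.707

a₁₂a₂₁/(a₁₁a₂₂) = (6)·(3) / ((-4)·(-9)) = 0.500000
ρ = √|0.500000| = √0.500000 = 0.707
ρ < 1, so Jacobi converges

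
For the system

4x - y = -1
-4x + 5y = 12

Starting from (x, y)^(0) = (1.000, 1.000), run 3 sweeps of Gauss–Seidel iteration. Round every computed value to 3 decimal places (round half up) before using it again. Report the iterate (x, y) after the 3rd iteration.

(0.420, 2.736)

Iteration 1:
  x = (-1 - (-1)·1.000) / (4) = 0.000
  y = (12 - (-4)·0.000) / (5) = 2.400
Iteration 2:
  x = (-1 - (-1)·2.400) / (4) = 0.350
  y = (12 - (-4)·0.350) / (5) = 2.680
Iteration 3:
  x = (-1 - (-1)·2.680) / (4) = 0.420
  y = (12 - (-4)·0.420) / (5) = 2.736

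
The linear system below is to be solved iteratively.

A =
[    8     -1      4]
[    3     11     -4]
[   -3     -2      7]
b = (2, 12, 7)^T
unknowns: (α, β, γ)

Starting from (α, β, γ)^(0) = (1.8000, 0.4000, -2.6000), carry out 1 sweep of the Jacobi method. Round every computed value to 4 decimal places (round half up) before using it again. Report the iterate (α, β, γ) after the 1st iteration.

(1.6000, -0.3455, 1.8857)

Iteration 1:
  α = (2 - (-1)·0.4000 - (4)·-2.6000) / (8) = 1.6000
  β = (12 - (3)·1.8000 - (-4)·-2.6000) / (11) = -0.3455
  γ = (7 - (-3)·1.8000 - (-2)·0.4000) / (7) = 1.8857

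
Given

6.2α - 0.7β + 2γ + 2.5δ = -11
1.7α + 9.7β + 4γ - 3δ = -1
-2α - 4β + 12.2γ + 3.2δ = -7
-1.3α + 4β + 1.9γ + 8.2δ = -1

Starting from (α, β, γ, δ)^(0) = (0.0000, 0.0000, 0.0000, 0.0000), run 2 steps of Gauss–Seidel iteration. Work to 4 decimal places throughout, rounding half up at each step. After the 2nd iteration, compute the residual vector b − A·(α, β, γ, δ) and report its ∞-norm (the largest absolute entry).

0.9887

Iteration 1:
  α = (-11 - (-0.7)·0.0000 - (2)·0.0000 - (2.5)·0.0000) / (6.2) = -1.7742
  β = (-1 - (1.7)·-1.7742 - (4)·0.0000 - (-3)·0.0000) / (9.7) = 0.2078
  γ = (-7 - (-2)·-1.7742 - (-4)·0.2078 - (3.2)·0.0000) / (12.2) = -0.7965
  δ = (-1 - (-1.3)·-1.7742 - (4)·0.2078 - (1.9)·-0.7965) / (8.2) = -0.3200
Iteration 2:
  α = (-11 - (-0.7)·0.2078 - (2)·-0.7965 - (2.5)·-0.3200) / (6.2) = -1.3648
  β = (-1 - (1.7)·-1.3648 - (4)·-0.7965 - (-3)·-0.3200) / (9.7) = 0.3656
  γ = (-7 - (-2)·-1.3648 - (-4)·0.3656 - (3.2)·-0.3200) / (12.2) = -0.5937
  δ = (-1 - (-1.3)·-1.3648 - (4)·0.3656 - (1.9)·-0.5937) / (8.2) = -0.3791
Residual b − A·x = (-0.1472, -0.9887, 0.1891, 0.0000); ∞-norm = 0.9887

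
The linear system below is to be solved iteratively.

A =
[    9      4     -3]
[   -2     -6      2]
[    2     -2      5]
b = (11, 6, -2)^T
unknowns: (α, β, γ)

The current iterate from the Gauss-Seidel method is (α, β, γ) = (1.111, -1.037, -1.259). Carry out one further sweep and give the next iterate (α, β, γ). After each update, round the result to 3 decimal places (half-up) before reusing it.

(1.263, -1.841, -1.642)

One sweep:
  α = (11 - (4)·-1.037 - (-3)·-1.259) / (9) = 1.263
  β = (6 - (-2)·1.263 - (2)·-1.259) / (-6) = -1.841
  γ = (-2 - (2)·1.263 - (-2)·-1.841) / (5) = -1.642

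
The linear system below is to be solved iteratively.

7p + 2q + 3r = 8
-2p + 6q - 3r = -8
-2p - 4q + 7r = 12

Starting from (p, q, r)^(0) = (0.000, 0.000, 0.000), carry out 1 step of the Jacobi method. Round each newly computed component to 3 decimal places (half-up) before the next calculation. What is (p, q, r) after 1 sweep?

(1.143, -1.333, 1.714)

Iteration 1:
  p = (8 - (2)·0.000 - (3)·0.000) / (7) = 1.143
  q = (-8 - (-2)·0.000 - (-3)·0.000) / (6) = -1.333
  r = (12 - (-2)·0.000 - (-4)·0.000) / (7) = 1.714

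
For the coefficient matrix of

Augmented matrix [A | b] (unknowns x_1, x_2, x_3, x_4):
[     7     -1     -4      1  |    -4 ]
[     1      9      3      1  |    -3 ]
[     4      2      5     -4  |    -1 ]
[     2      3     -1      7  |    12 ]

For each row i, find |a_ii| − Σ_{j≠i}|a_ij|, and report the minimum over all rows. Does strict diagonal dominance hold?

-5

row 1: |7| − (1+4+1) = 1
row 2: |9| − (1+3+1) = 4
row 3: |5| − (4+2+4) = -5
row 4: |7| − (2+3+1) = 1
minimum over rows = -5 → not strictly diagonally dominant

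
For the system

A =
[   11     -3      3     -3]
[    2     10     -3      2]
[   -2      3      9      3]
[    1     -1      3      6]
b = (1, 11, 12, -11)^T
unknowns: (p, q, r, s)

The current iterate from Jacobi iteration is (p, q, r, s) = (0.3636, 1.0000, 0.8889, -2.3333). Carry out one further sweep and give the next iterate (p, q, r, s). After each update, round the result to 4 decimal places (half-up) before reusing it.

(-0.5151, 1.7606, 1.8586, -2.1717)

One sweep:
  p = (1 - (-3)·1.0000 - (3)·0.8889 - (-3)·-2.3333) / (11) = -0.5151
  q = (11 - (2)·0.3636 - (-3)·0.8889 - (2)·-2.3333) / (10) = 1.7606
  r = (12 - (-2)·0.3636 - (3)·1.0000 - (3)·-2.3333) / (9) = 1.8586
  s = (-11 - (1)·0.3636 - (-1)·1.0000 - (3)·0.8889) / (6) = -2.1717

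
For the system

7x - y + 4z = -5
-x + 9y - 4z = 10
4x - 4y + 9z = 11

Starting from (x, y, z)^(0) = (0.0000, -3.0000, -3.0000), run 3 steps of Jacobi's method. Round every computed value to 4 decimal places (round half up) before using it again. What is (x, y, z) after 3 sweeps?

Iteration 1:
  x = (-5 - (-1)·-3.0000 - (4)·-3.0000) / (7) = 0.5714
  y = (10 - (-1)·0.0000 - (-4)·-3.0000) / (9) = -0.2222
  z = (11 - (4)·0.0000 - (-4)·-3.0000) / (9) = -0.1111
Iteration 2:
  x = (-5 - (-1)·-0.2222 - (4)·-0.1111) / (7) = -0.6825
  y = (10 - (-1)·0.5714 - (-4)·-0.1111) / (9) = 1.1252
  z = (11 - (4)·0.5714 - (-4)·-0.2222) / (9) = 0.8695
Iteration 3:
  x = (-5 - (-1)·1.1252 - (4)·0.8695) / (7) = -1.0504
  y = (10 - (-1)·-0.6825 - (-4)·0.8695) / (9) = 1.4217
  z = (11 - (4)·-0.6825 - (-4)·1.1252) / (9) = 2.0256

(-1.0504, 1.4217, 2.0256)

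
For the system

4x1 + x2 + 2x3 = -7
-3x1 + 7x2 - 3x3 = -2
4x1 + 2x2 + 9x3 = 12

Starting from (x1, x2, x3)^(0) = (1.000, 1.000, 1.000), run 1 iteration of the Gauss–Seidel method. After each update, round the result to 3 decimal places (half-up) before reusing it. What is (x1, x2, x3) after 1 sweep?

Iteration 1:
  x1 = (-7 - (1)·1.000 - (2)·1.000) / (4) = -2.500
  x2 = (-2 - (-3)·-2.500 - (-3)·1.000) / (7) = -0.929
  x3 = (12 - (4)·-2.500 - (2)·-0.929) / (9) = 2.651

(-2.500, -0.929, 2.651)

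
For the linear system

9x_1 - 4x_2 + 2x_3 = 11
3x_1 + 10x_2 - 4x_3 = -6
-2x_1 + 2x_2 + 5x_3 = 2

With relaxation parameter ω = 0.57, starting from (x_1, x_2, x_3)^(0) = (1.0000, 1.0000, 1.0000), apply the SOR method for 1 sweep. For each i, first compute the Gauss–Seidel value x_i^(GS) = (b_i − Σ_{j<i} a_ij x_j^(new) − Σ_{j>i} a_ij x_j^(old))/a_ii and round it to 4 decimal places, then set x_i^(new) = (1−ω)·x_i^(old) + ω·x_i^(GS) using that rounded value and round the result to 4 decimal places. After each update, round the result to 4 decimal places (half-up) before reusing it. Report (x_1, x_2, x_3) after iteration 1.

Iteration 1:
  x_1: GS value = (11 - (-4)·1.0000 - (2)·1.0000) / (9) = 1.4444;  x_1 ← (1−ω)·1.0000 + ω·1.4444 = 1.2533
  x_2: GS value = (-6 - (3)·1.2533 - (-4)·1.0000) / (10) = -0.5760;  x_2 ← (1−ω)·1.0000 + ω·-0.5760 = 0.1017
  x_3: GS value = (2 - (-2)·1.2533 - (2)·0.1017) / (5) = 0.8606;  x_3 ← (1−ω)·1.0000 + ω·0.8606 = 0.9205

(1.2533, 0.1017, 0.9205)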